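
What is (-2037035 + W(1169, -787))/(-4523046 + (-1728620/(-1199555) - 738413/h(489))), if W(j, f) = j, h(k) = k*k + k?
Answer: 16718844158506980/37143961648748609 ≈ 0.45011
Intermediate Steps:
h(k) = k + k² (h(k) = k² + k = k + k²)
(-2037035 + W(1169, -787))/(-4523046 + (-1728620/(-1199555) - 738413/h(489))) = (-2037035 + 1169)/(-4523046 + (-1728620/(-1199555) - 738413*1/(489*(1 + 489)))) = -2035866/(-4523046 + (-1728620*(-1/1199555) - 738413/(489*490))) = -2035866/(-4523046 + (345724/239911 - 738413/239610)) = -2035866/(-4523046 - 13473496229/8212153530) = -2035866/(-37143961648748609/8212153530) = -2035866*(-8212153530/37143961648748609) = 16718844158506980/37143961648748609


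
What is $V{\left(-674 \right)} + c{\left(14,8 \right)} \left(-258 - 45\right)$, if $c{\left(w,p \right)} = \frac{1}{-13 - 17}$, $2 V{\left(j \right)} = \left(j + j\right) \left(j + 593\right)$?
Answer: $\frac{546041}{10} \approx 54604.0$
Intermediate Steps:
$V{\left(j \right)} = j \left(593 + j\right)$ ($V{\left(j \right)} = \frac{\left(j + j\right) \left(j + 593\right)}{2} = \frac{2 j \left(593 + j\right)}{2} = j \left(593 + j\right)$)
$c{\left(w,p \right)} = - \frac{1}{30}$ ($c{\left(w,p \right)} = \frac{1}{-30} = - \frac{1}{30}$)
$V{\left(-674 \right)} + c{\left(14,8 \right)} \left(-258 - 45\right) = - 674 \left(593 - 674\right) - \frac{-258 - 45}{30} = \left(-674\right) \left(-81\right) - - \frac{101}{10} = 54594 + \frac{101}{10} = \frac{546041}{10}$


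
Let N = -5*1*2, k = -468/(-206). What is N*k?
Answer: -2340/103 ≈ -22.718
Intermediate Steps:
k = 234/103 (k = -468*(-1/206) = 234/103 ≈ 2.2718)
N = -10 (N = -5*2 = -10)
N*k = -10*234/103 = -2340/103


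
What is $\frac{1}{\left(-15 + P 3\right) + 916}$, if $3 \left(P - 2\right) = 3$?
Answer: $\frac{1}{910} \approx 0.0010989$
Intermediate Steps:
$P = 3$ ($P = 2 + \frac{1}{3} \cdot 3 = 2 + 1 = 3$)
$\frac{1}{\left(-15 + P 3\right) + 916} = \frac{1}{\left(-15 + 3 \cdot 3\right) + 916} = \frac{1}{\left(-15 + 9\right) + 916} = \frac{1}{-6 + 916} = \frac{1}{910}$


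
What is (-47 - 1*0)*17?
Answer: -799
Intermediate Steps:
(-47 - 1*0)*17 = (-47 + 0)*17 = -47*17 = -799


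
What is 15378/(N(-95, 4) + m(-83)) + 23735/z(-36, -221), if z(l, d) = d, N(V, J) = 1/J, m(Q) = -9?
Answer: -14424877/7735 ≈ -1864.9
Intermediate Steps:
15378/(N(-95, 4) + m(-83)) + 23735/z(-36, -221) = 15378/(1/4 - 9) + 23735/(-221) = 15378/(¼ - 9) + 23735*(-1/221) = 15378/(-35/4) - 23735/221 = 15378*(-4/35) - 23735/221 = -61512/35 - 23735/221 = -14424877/7735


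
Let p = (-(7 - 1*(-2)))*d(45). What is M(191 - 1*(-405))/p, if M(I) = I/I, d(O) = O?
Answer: -1/405 ≈ -0.0024691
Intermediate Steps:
M(I) = 1
p = -405 (p = -(7 - 1*(-2))*45 = -(7 + 2)*45 = -1*9*45 = -9*45 = -405)
M(191 - 1*(-405))/p = 1/(-405) = 1*(-1/405) = -1/405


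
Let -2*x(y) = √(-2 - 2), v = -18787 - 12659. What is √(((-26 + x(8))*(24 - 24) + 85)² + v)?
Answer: I*√24221 ≈ 155.63*I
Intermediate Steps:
v = -31446
x(y) = -I (x(y) = -√(-2 - 2)/2 = -I)
√(((-26 + x(8))*(24 - 24) + 85)² + v) = √(((-26 - I)*(24 - 24) + 85)² - 31446) = √(((-26 - I)*0 + 85)² - 31446) = √((0 + 85)² - 31446) = √(85² - 31446) = √(7225 - 31446) = √(-24221) = I*√24221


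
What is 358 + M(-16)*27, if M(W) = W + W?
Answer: -506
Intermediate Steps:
M(W) = 2*W
358 + M(-16)*27 = 358 + (2*(-16))*27 = 358 - 32*27 = 358 - 864 = -506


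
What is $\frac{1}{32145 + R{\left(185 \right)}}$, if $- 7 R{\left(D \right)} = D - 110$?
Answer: $\frac{7}{224940} \approx 3.1119 \cdot 10^{-5}$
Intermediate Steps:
$R{\left(D \right)} = \frac{110}{7} - \frac{D}{7}$ ($R{\left(D \right)} = - \frac{D - 110}{7} = - \frac{-110 + D}{7} = \frac{110}{7} - \frac{D}{7}$)
$\frac{1}{32145 + R{\left(185 \right)}} = \frac{1}{32145 + \left(\frac{110}{7} - \frac{185}{7}\right)} = \frac{1}{32145 - \frac{75}{7}} = \frac{1}{\frac{224940}{7}} = \frac{7}{224940}$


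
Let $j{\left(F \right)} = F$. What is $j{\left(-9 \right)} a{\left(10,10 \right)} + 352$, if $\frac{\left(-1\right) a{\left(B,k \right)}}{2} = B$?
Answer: $532$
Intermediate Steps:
$a{\left(B,k \right)} = - 2 B$
$j{\left(-9 \right)} a{\left(10,10 \right)} + 352 = - 9 \left(\left(-2\right) 10\right) + 352 = \left(-9\right) \left(-20\right) + 352 = 180 + 352 = 532$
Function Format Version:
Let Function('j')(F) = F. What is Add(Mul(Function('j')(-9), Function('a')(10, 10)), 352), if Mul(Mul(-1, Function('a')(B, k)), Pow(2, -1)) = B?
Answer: 532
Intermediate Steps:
Function('a')(B, k) = Mul(-2, B)
Add(Mul(Function('j')(-9), Function('a')(10, 10)), 352) = Add(Mul(-9, Mul(-2, 10)), 352) = Add(Mul(-9, -20), 352) = Add(180, 352) = 532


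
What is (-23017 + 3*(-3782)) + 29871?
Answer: -4492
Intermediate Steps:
(-23017 + 3*(-3782)) + 29871 = (-23017 - 11346) + 29871 = -34363 + 29871 = -4492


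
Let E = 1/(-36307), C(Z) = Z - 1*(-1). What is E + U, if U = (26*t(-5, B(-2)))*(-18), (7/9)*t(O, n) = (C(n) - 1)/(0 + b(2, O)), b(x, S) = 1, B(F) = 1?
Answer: -152925091/254149 ≈ -601.71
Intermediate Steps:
C(Z) = 1 + Z (C(Z) = Z + 1 = 1 + Z)
t(O, n) = 9*n/7 (t(O, n) = 9*(((1 + n) - 1)/(0 + 1))/7 = 9*(n/1)/7 = 9*(n*1)/7 = 9*n/7)
U = -4212/7 (U = (26*((9/7)*1))*(-18) = (26*(9/7))*(-18) = (234/7)*(-18) = -4212/7 ≈ -601.71)
E = -1/36307 ≈ -2.7543e-5
E + U = -1/36307 - 4212/7 = -152925091/254149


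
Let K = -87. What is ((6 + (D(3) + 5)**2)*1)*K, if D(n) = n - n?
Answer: -2697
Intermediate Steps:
D(n) = 0
((6 + (D(3) + 5)**2)*1)*K = ((6 + (0 + 5)**2)*1)*(-87) = ((6 + 5**2)*1)*(-87) = ((6 + 25)*1)*(-87) = (31*1)*(-87) = 31*(-87) = -2697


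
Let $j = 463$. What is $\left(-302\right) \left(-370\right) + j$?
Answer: $112203$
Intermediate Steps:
$\left(-302\right) \left(-370\right) + j = \left(-302\right) \left(-370\right) + 463 = 111740 + 463 = 112203$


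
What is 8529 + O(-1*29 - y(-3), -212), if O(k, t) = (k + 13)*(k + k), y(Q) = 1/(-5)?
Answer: 235977/25 ≈ 9439.1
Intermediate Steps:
y(Q) = -⅕
O(k, t) = 2*k*(13 + k) (O(k, t) = (13 + k)*(2*k) = 2*k*(13 + k))
8529 + O(-1*29 - y(-3), -212) = 8529 + 2*(-1*29 - 1*(-⅕))*(13 + (-1*29 - 1*(-⅕))) = 8529 + 2*(-29 + ⅕)*(13 + (-29 + ⅕)) = 8529 + 2*(-144/5)*(13 - 144/5) = 8529 + 2*(-144/5)*(-79/5) = 8529 + 22752/25 = 235977/25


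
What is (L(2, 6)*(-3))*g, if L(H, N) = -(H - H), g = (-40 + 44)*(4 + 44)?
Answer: 0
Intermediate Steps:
g = 192 (g = 4*48 = 192)
L(H, N) = 0 (L(H, N) = -1*0 = 0)
(L(2, 6)*(-3))*g = (0*(-3))*192 = 0*192 = 0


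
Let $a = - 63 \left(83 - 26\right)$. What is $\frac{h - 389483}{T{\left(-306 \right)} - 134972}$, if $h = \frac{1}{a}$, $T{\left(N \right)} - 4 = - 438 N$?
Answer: $\frac{699316727}{1687770} \approx 414.34$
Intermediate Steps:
$a = -3591$ ($a = \left(-63\right) 57 = -3591$)
$T{\left(N \right)} = 4 - 438 N$
$h = - \frac{1}{3591}$ ($h = \frac{1}{-3591} = - \frac{1}{3591} \approx -0.00027847$)
$\frac{h - 389483}{T{\left(-306 \right)} - 134972} = \frac{- \frac{1}{3591} - 389483}{\left(4 - -134028\right) - 134972} = - \frac{1398633454}{3591 \left(\left(4 + 134028\right) - 134972\right)} = - \frac{1398633454}{3591 \left(134032 - 134972\right)} = - \frac{1398633454}{3591 \left(-940\right)} = \left(- \frac{1398633454}{3591}\right) \left(- \frac{1}{940}\right) = \frac{699316727}{1687770}$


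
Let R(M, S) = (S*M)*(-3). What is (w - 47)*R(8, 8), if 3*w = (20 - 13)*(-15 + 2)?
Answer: 14848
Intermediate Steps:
R(M, S) = -3*M*S (R(M, S) = (M*S)*(-3) = -3*M*S)
w = -91/3 (w = ((20 - 13)*(-15 + 2))/3 = (7*(-13))/3 = (1/3)*(-91) = -91/3 ≈ -30.333)
(w - 47)*R(8, 8) = (-91/3 - 47)*(-3*8*8) = -232/3*(-192) = 14848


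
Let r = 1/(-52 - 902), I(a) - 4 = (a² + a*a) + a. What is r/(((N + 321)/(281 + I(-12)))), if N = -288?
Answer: -17/954 ≈ -0.017820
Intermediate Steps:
I(a) = 4 + a + 2*a² (I(a) = 4 + ((a² + a*a) + a) = 4 + ((a² + a²) + a) = 4 + (2*a² + a) = 4 + (a + 2*a²) = 4 + a + 2*a²)
r = -1/954 (r = 1/(-954) = -1/954 ≈ -0.0010482)
r/(((N + 321)/(281 + I(-12)))) = -(281 + (4 - 12 + 2*(-12)²))/(-288 + 321)/954 = -1/(954*(33/(281 + (4 - 12 + 2*144)))) = -1/(954*(33/(281 + (4 - 12 + 288)))) = -1/(954*(33/(281 + 280))) = -1/(954*(33/561)) = -1/(954*(33*(1/561))) = -1/(954*1/17) = -1/954*17 = -17/954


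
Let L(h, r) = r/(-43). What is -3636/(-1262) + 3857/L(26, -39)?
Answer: 104722883/24609 ≈ 4255.5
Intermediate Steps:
L(h, r) = -r/43 (L(h, r) = r*(-1/43) = -r/43)
-3636/(-1262) + 3857/L(26, -39) = -3636/(-1262) + 3857/((-1/43*(-39))) = -3636*(-1/1262) + 3857/(39/43) = 1818/631 + 3857*(43/39) = 1818/631 + 165851/39 = 104722883/24609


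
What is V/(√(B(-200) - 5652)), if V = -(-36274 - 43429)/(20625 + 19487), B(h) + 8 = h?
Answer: -79703*I*√1465/117528160 ≈ -0.025957*I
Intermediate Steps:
B(h) = -8 + h
V = 79703/40112 (V = -(-79703)/40112 = -1*(-79703/40112) = 79703/40112 ≈ 1.9870)
V/(√(B(-200) - 5652)) = 79703/(40112*(√((-8 - 200) - 5652))) = 79703/(40112*(√(-208 - 5652))) = 79703/(40112*(√(-5860))) = 79703/(40112*((2*I*√1465))) = 79703*(-I*√1465/2930)/40112 = -79703*I*√1465/117528160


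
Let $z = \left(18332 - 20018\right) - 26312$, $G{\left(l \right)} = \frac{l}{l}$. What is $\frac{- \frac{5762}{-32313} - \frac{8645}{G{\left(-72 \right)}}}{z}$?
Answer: $\frac{279340123}{904699374} \approx 0.30877$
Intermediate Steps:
$G{\left(l \right)} = 1$
$z = -27998$ ($z = -1686 - 26312 = -27998$)
$\frac{- \frac{5762}{-32313} - \frac{8645}{G{\left(-72 \right)}}}{z} = \frac{- \frac{5762}{-32313} - \frac{8645}{1}}{-27998} = \left(\left(-5762\right) \left(- \frac{1}{32313}\right) - 8645\right) \left(- \frac{1}{27998}\right) = \left(\frac{5762}{32313} - 8645\right) \left(- \frac{1}{27998}\right) = \left(- \frac{279340123}{32313}\right) \left(- \frac{1}{27998}\right) = \frac{279340123}{904699374}$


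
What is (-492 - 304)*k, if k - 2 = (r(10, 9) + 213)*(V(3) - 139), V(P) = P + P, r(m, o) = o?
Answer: 23501104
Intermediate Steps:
V(P) = 2*P
k = -29524 (k = 2 + (9 + 213)*(2*3 - 139) = 2 + 222*(6 - 139) = 2 + 222*(-133) = 2 - 29526 = -29524)
(-492 - 304)*k = (-492 - 304)*(-29524) = -796*(-29524) = 23501104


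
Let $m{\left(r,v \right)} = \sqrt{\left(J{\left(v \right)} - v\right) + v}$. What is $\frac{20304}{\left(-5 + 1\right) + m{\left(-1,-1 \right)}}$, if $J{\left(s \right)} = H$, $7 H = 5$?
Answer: $- \frac{568512}{107} - \frac{20304 \sqrt{35}}{107} \approx -6435.8$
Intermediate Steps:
$H = \frac{5}{7}$ ($H = \frac{1}{7} \cdot 5 = \frac{5}{7} \approx 0.71429$)
$J{\left(s \right)} = \frac{5}{7}$
$m{\left(r,v \right)} = \frac{\sqrt{35}}{7}$ ($m{\left(r,v \right)} = \sqrt{\left(\frac{5}{7} - v\right) + v} = \sqrt{\frac{5}{7}} = \frac{\sqrt{35}}{7}$)
$\frac{20304}{\left(-5 + 1\right) + m{\left(-1,-1 \right)}} = \frac{20304}{\left(-5 + 1\right) + \frac{\sqrt{35}}{7}} = \frac{20304}{-4 + \frac{\sqrt{35}}{7}}$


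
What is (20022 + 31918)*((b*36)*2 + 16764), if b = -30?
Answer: 758531760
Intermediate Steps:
(20022 + 31918)*((b*36)*2 + 16764) = (20022 + 31918)*(-30*36*2 + 16764) = 51940*(-1080*2 + 16764) = 51940*(-2160 + 16764) = 51940*14604 = 758531760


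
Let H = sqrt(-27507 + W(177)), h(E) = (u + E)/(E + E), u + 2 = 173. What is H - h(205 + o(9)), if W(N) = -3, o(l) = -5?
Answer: -371/400 + I*sqrt(27510) ≈ -0.9275 + 165.86*I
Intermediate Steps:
u = 171 (u = -2 + 173 = 171)
h(E) = (171 + E)/(2*E) (h(E) = (171 + E)/(E + E) = (171 + E)/((2*E)) = (171 + E)*(1/(2*E)) = (171 + E)/(2*E))
H = I*sqrt(27510) (H = sqrt(-27507 - 3) = sqrt(-27510) = I*sqrt(27510) ≈ 165.86*I)
H - h(205 + o(9)) = I*sqrt(27510) - (171 + (205 - 5))/(2*(205 - 5)) = I*sqrt(27510) - (171 + 200)/(2*200) = I*sqrt(27510) - 371/(2*200) = I*sqrt(27510) - 1*371/400 = I*sqrt(27510) - 371/400 = -371/400 + I*sqrt(27510)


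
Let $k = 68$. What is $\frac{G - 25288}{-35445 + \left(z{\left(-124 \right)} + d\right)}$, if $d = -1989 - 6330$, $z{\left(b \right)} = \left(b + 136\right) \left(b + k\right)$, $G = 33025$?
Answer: $- \frac{2579}{14812} \approx -0.17412$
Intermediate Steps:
$z{\left(b \right)} = \left(68 + b\right) \left(136 + b\right)$ ($z{\left(b \right)} = \left(b + 136\right) \left(b + 68\right) = \left(136 + b\right) \left(68 + b\right) = \left(68 + b\right) \left(136 + b\right)$)
$d = -8319$ ($d = -1989 - 6330 = -8319$)
$\frac{G - 25288}{-35445 + \left(z{\left(-124 \right)} + d\right)} = \frac{33025 - 25288}{-35445 + \left(\left(9248 + \left(-124\right)^{2} + 204 \left(-124\right)\right) - 8319\right)} = \frac{7737}{-35445 + \left(\left(9248 + 15376 - 25296\right) - 8319\right)} = \frac{7737}{-35445 - 8991} = \frac{7737}{-44436} = 7737 \left(- \frac{1}{44436}\right) = - \frac{2579}{14812}$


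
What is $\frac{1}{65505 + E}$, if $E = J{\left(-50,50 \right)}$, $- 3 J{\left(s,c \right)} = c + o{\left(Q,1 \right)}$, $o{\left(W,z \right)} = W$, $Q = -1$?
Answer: $\frac{3}{196466} \approx 1.527 \cdot 10^{-5}$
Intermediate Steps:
$J{\left(s,c \right)} = \frac{1}{3} - \frac{c}{3}$ ($J{\left(s,c \right)} = - \frac{c - 1}{3} = - \frac{-1 + c}{3} = \frac{1}{3} - \frac{c}{3}$)
$E = - \frac{49}{3}$ ($E = \frac{1}{3} - \frac{50}{3} = - \frac{49}{3} \approx -16.333$)
$\frac{1}{65505 + E} = \frac{1}{65505 - \frac{49}{3}} = \frac{1}{\frac{196466}{3}} = \frac{3}{196466}$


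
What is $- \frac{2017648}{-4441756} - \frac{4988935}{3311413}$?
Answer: $- \frac{552798791187}{525303162901} \approx -1.0523$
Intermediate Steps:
$- \frac{2017648}{-4441756} - \frac{4988935}{3311413} = \left(-2017648\right) \left(- \frac{1}{4441756}\right) - \frac{712705}{473059} = \frac{504412}{1110439} - \frac{712705}{473059} = - \frac{552798791187}{525303162901}$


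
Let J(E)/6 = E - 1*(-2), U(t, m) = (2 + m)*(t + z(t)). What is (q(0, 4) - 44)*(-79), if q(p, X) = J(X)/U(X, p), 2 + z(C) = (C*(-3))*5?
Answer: 101515/29 ≈ 3500.5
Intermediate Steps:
z(C) = -2 - 15*C (z(C) = -2 + (C*(-3))*5 = -2 - 3*C*5 = -2 - 15*C)
U(t, m) = (-2 - 14*t)*(2 + m) (U(t, m) = (2 + m)*(t + (-2 - 15*t)) = (2 + m)*(-2 - 14*t) = (-2 - 14*t)*(2 + m))
J(E) = 12 + 6*E (J(E) = 6*(E - 1*(-2)) = 6*(E + 2) = 6*(2 + E) = 12 + 6*E)
q(p, X) = (12 + 6*X)/(-4 - 28*X + X*p - p*(2 + 15*X)) (q(p, X) = (12 + 6*X)/(-4 - 28*X + p*X - p*(2 + 15*X)) = (12 + 6*X)/(-4 - 28*X + X*p - p*(2 + 15*X)))
(q(0, 4) - 44)*(-79) = (3*(-2 - 1*4)/(2 + 0 + 14*4 + 7*4*0) - 44)*(-79) = (3*(-2 - 4)/(2 + 0 + 56 + 0) - 44)*(-79) = (3*(-6)/58 - 44)*(-79) = (3*(1/58)*(-6) - 44)*(-79) = (-9/29 - 44)*(-79) = -1285/29*(-79) = 101515/29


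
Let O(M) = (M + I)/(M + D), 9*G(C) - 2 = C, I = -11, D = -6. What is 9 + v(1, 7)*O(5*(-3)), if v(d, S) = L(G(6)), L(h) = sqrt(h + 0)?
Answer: 9 + 52*sqrt(2)/63 ≈ 10.167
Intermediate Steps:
G(C) = 2/9 + C/9
L(h) = sqrt(h)
v(d, S) = 2*sqrt(2)/3 (v(d, S) = sqrt(2/9 + (1/9)*6) = sqrt(2/9 + 2/3) = sqrt(8/9) = 2*sqrt(2)/3)
O(M) = (-11 + M)/(-6 + M) (O(M) = (M - 11)/(M - 6) = (-11 + M)/(-6 + M))
9 + v(1, 7)*O(5*(-3)) = 9 + (2*sqrt(2)/3)*((-11 + 5*(-3))/(-6 + 5*(-3))) = 9 + (2*sqrt(2)/3)*((-11 - 15)/(-6 - 15)) = 9 + (2*sqrt(2)/3)*(-26/(-21)) = 9 + (2*sqrt(2)/3)*(-1/21*(-26)) = 9 + (2*sqrt(2)/3)*(26/21) = 9 + 52*sqrt(2)/63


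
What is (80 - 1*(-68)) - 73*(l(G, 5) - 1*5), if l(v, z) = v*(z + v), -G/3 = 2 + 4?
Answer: -16569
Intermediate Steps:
G = -18 (G = -3*(2 + 4) = -3*6 = -18)
l(v, z) = v*(v + z)
(80 - 1*(-68)) - 73*(l(G, 5) - 1*5) = (80 - 1*(-68)) - 73*(-18*(-18 + 5) - 1*5) = (80 + 68) - 73*(-18*(-13) - 5) = 148 - 73*(234 - 5) = 148 - 73*229 = 148 - 16717 = -16569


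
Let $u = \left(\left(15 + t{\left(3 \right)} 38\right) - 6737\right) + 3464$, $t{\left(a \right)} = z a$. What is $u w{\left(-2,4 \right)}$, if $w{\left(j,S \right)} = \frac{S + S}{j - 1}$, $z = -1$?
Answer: $8992$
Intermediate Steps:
$t{\left(a \right)} = - a$
$w{\left(j,S \right)} = \frac{2 S}{-1 + j}$
$u = -3372$ ($u = \left(\left(15 + \left(-1\right) 3 \cdot 38\right) - 6737\right) + 3464 = \left(\left(15 - 114\right) - 6737\right) + 3464 = \left(-99 - 6737\right) + 3464 = -6836 + 3464 = -3372$)
$u w{\left(-2,4 \right)} = - 3372 \cdot 2 \cdot 4 \frac{1}{-1 - 2} = - 3372 \cdot 2 \cdot 4 \frac{1}{-3} = - 3372 \cdot 2 \cdot 4 \left(- \frac{1}{3}\right) = \left(-3372\right) \left(- \frac{8}{3}\right) = 8992$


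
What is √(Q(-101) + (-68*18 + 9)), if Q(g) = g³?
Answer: 2*I*√257879 ≈ 1015.6*I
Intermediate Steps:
√(Q(-101) + (-68*18 + 9)) = √((-101)³ + (-68*18 + 9)) = √(-1030301 + (-1224 + 9)) = √(-1030301 - 1215) = √(-1031516) = 2*I*√257879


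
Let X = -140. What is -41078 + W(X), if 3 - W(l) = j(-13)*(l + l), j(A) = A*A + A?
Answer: 2605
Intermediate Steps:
j(A) = A + A² (j(A) = A² + A = A + A²)
W(l) = 3 - 312*l (W(l) = 3 - (-13*(1 - 13))*(l + l) = 3 - (-13*(-12))*2*l = 3 - 156*2*l = 3 - 312*l)
-41078 + W(X) = -41078 + (3 - 312*(-140)) = -41078 + (3 + 43680) = -41078 + 43683 = 2605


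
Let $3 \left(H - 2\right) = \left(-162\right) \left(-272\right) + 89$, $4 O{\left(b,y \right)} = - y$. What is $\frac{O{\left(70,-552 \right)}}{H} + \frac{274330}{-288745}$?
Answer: $- \frac{2398919608}{2550138091} \approx -0.9407$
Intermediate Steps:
$O{\left(b,y \right)} = - \frac{y}{4}$ ($O{\left(b,y \right)} = \frac{\left(-1\right) y}{4} = - \frac{y}{4}$)
$H = \frac{44159}{3}$ ($H = 2 + \frac{\left(-162\right) \left(-272\right) + 89}{3} = 2 + \frac{44064 + 89}{3} = 2 + \frac{1}{3} \cdot 44153 = 2 + \frac{44153}{3} = \frac{44159}{3} \approx 14720.0$)
$\frac{O{\left(70,-552 \right)}}{H} + \frac{274330}{-288745} = \frac{\left(- \frac{1}{4}\right) \left(-552\right)}{\frac{44159}{3}} + \frac{274330}{-288745} = 138 \cdot \frac{3}{44159} + 274330 \left(- \frac{1}{288745}\right) = \frac{414}{44159} - \frac{54866}{57749} = - \frac{2398919608}{2550138091}$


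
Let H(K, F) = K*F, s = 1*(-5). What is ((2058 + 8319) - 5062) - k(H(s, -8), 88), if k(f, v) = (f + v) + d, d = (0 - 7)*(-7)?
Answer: 5138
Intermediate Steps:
s = -5
d = 49 (d = -7*(-7) = 49)
H(K, F) = F*K
k(f, v) = 49 + f + v (k(f, v) = (f + v) + 49 = 49 + f + v)
((2058 + 8319) - 5062) - k(H(s, -8), 88) = ((2058 + 8319) - 5062) - (49 - 8*(-5) + 88) = (10377 - 5062) - (49 + 40 + 88) = 5315 - 1*177 = 5315 - 177 = 5138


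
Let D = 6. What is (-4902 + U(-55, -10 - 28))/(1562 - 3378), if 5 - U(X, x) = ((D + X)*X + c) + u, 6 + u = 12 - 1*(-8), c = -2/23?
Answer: 21867/5221 ≈ 4.1883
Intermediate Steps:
c = -2/23 (c = -2*1/23 = -2/23 ≈ -0.086957)
u = 14 (u = -6 + (12 - 1*(-8)) = -6 + (12 + 8) = -6 + 20 = 14)
U(X, x) = -205/23 - X*(6 + X) (U(X, x) = 5 - (((6 + X)*X - 2/23) + 14) = 5 - ((X*(6 + X) - 2/23) + 14) = 5 - ((-2/23 + X*(6 + X)) + 14) = 5 - (320/23 + X*(6 + X)) = 5 + (-320/23 - X*(6 + X)) = -205/23 - X*(6 + X))
(-4902 + U(-55, -10 - 28))/(1562 - 3378) = (-4902 + (-205/23 - 1*(-55)² - 6*(-55)))/(1562 - 3378) = (-4902 + (-205/23 - 1*3025 + 330))/(-1816) = (-4902 + (-205/23 - 3025 + 330))*(-1/1816) = (-4902 - 62190/23)*(-1/1816) = -174936/23*(-1/1816) = 21867/5221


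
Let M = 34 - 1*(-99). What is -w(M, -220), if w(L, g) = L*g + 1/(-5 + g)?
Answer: 6583501/225 ≈ 29260.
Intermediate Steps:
M = 133 (M = 34 + 99 = 133)
w(L, g) = 1/(-5 + g) + L*g
-w(M, -220) = -(1 + 133*(-220)² - 5*133*(-220))/(-5 - 220) = -(1 + 133*48400 + 146300)/(-225) = -(-1)*(1 + 6437200 + 146300)/225 = -(-1)*6583501/225 = -1*(-6583501/225) = 6583501/225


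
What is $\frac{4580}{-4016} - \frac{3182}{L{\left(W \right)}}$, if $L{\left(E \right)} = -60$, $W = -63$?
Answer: $\frac{781507}{15060} \approx 51.893$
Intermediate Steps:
$\frac{4580}{-4016} - \frac{3182}{L{\left(W \right)}} = \frac{4580}{-4016} - \frac{3182}{-60} = 4580 \left(- \frac{1}{4016}\right) - - \frac{1591}{30} = - \frac{1145}{1004} + \frac{1591}{30} = \frac{781507}{15060}$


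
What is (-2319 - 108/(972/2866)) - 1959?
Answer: -41368/9 ≈ -4596.4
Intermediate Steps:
(-2319 - 108/(972/2866)) - 1959 = (-2319 - 108/(972*(1/2866))) - 1959 = (-2319 - 108/486/1433) - 1959 = (-2319 - 108*1433/486) - 1959 = (-2319 - 2866/9) - 1959 = -23737/9 - 1959 = -41368/9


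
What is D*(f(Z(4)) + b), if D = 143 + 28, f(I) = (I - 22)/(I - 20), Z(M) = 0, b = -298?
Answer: -507699/10 ≈ -50770.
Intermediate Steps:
f(I) = (-22 + I)/(-20 + I)
D = 171
D*(f(Z(4)) + b) = 171*((-22 + 0)/(-20 + 0) - 298) = 171*(-22/(-20) - 298) = 171*(-1/20*(-22) - 298) = 171*(11/10 - 298) = 171*(-2969/10) = -507699/10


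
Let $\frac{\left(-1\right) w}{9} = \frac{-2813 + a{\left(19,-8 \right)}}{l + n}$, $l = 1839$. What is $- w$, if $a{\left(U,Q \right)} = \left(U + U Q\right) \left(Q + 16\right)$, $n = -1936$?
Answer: $\frac{34893}{97} \approx 359.72$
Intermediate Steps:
$a{\left(U,Q \right)} = \left(16 + Q\right) \left(U + Q U\right)$ ($a{\left(U,Q \right)} = \left(U + Q U\right) \left(16 + Q\right) = \left(16 + Q\right) \left(U + Q U\right)$)
$w = - \frac{34893}{97}$ ($w = - 9 \frac{-2813 + 19 \left(16 + \left(-8\right)^{2} + 17 \left(-8\right)\right)}{1839 - 1936} = - 9 \frac{-2813 + 19 \left(16 + 64 - 136\right)}{-97} = - 9 \left(-2813 + 19 \left(-56\right)\right) \left(- \frac{1}{97}\right) = - 9 \left(-2813 - 1064\right) \left(- \frac{1}{97}\right) = - 9 \left(\left(-3877\right) \left(- \frac{1}{97}\right)\right) = \left(-9\right) \frac{3877}{97} = - \frac{34893}{97} \approx -359.72$)
$- w = \left(-1\right) \left(- \frac{34893}{97}\right) = \frac{34893}{97}$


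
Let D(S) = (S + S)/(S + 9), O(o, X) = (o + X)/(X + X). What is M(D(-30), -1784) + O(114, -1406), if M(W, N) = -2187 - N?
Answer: -14894/37 ≈ -402.54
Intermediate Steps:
O(o, X) = (X + o)/(2*X) (O(o, X) = (X + o)/((2*X)) = (X + o)*(1/(2*X)) = (X + o)/(2*X))
D(S) = 2*S/(9 + S) (D(S) = (2*S)/(9 + S) = 2*S/(9 + S))
M(D(-30), -1784) + O(114, -1406) = (-2187 - 1*(-1784)) + (½)*(-1406 + 114)/(-1406) = (-2187 + 1784) + (½)*(-1/1406)*(-1292) = -403 + 17/37 = -14894/37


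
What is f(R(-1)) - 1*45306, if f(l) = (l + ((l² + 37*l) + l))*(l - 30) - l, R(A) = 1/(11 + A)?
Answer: -45423009/1000 ≈ -45423.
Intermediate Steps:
f(l) = -l + (-30 + l)*(l² + 39*l) (f(l) = (l + (l² + 38*l))*(-30 + l) - l = (l² + 39*l)*(-30 + l) - l = (-30 + l)*(l² + 39*l) - l = -l + (-30 + l)*(l² + 39*l))
f(R(-1)) - 1*45306 = (-1171 + (1/(11 - 1))² + 9/(11 - 1))/(11 - 1) - 1*45306 = (-1171 + (1/10)² + 9/10)/10 - 45306 = (-1171 + (⅒)² + 9*(⅒))/10 - 45306 = (-1171 + 1/100 + 9/10)/10 - 45306 = (⅒)*(-117009/100) - 45306 = -117009/1000 - 45306 = -45423009/1000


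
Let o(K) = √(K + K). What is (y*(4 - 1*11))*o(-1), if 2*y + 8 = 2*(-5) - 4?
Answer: 77*I*√2 ≈ 108.89*I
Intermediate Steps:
o(K) = √2*√K (o(K) = √(2*K) = √2*√K)
y = -11 (y = -4 + (2*(-5) - 4)/2 = -4 + (-10 - 4)/2 = -4 + (½)*(-14) = -4 - 7 = -11)
(y*(4 - 1*11))*o(-1) = (-11*(4 - 1*11))*(√2*√(-1)) = (-11*(4 - 11))*(√2*I) = (-11*(-7))*(I*√2) = 77*(I*√2) = 77*I*√2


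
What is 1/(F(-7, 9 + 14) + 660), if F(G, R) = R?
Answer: 1/683 ≈ 0.0014641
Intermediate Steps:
1/(F(-7, 9 + 14) + 660) = 1/((9 + 14) + 660) = 1/(23 + 660) = 1/683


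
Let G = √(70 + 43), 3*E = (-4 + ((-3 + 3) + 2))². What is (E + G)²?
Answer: 1033/9 + 8*√113/3 ≈ 143.12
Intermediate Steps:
E = 4/3 (E = (-4 + ((-3 + 3) + 2))²/3 = (-4 + (0 + 2))²/3 = (-4 + 2)²/3 = (⅓)*(-2)² = (⅓)*4 = 4/3 ≈ 1.3333)
G = √113 ≈ 10.630
(E + G)² = (4/3 + √113)²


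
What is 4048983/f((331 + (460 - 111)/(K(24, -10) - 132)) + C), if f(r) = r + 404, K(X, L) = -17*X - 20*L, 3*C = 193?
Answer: 4129962660/814273 ≈ 5072.0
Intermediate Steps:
C = 193/3 (C = (⅓)*193 = 193/3 ≈ 64.333)
K(X, L) = -20*L - 17*X
f(r) = 404 + r
4048983/f((331 + (460 - 111)/(K(24, -10) - 132)) + C) = 4048983/(404 + ((331 + (460 - 111)/((-20*(-10) - 17*24) - 132)) + 193/3)) = 4048983/(404 + ((331 + 349/((200 - 408) - 132)) + 193/3)) = 4048983/(404 + ((331 + 349/(-208 - 132)) + 193/3)) = 4048983/(404 + ((331 + 349/(-340)) + 193/3)) = 4048983/(404 + ((331 + 349*(-1/340)) + 193/3)) = 4048983/(404 + ((331 - 349/340) + 193/3)) = 4048983/(404 + (112191/340 + 193/3)) = 4048983/(404 + 402193/1020) = 4048983/(814273/1020) = 4048983*(1020/814273) = 4129962660/814273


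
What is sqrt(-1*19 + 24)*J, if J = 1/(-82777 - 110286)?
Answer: -sqrt(5)/193063 ≈ -1.1582e-5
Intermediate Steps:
J = -1/193063 (J = 1/(-193063) = -1/193063 ≈ -5.1797e-6)
sqrt(-1*19 + 24)*J = sqrt(-1*19 + 24)*(-1/193063) = sqrt(-19 + 24)*(-1/193063) = sqrt(5)*(-1/193063) = -sqrt(5)/193063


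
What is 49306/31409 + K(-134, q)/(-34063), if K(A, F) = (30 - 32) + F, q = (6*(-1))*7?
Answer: 1680892274/1069884767 ≈ 1.5711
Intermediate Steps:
q = -42 (q = -6*7 = -42)
K(A, F) = -2 + F
49306/31409 + K(-134, q)/(-34063) = 49306/31409 + (-2 - 42)/(-34063) = 49306*(1/31409) - 44*(-1/34063) = 49306/31409 + 44/34063 = 1680892274/1069884767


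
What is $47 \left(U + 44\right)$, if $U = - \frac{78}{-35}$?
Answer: $\frac{76046}{35} \approx 2172.7$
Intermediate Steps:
$U = \frac{78}{35}$ ($U = \left(-78\right) \left(- \frac{1}{35}\right) = \frac{78}{35} \approx 2.2286$)
$47 \left(U + 44\right) = 47 \left(\frac{78}{35} + 44\right) = 47 \cdot \frac{1618}{35} = \frac{76046}{35}$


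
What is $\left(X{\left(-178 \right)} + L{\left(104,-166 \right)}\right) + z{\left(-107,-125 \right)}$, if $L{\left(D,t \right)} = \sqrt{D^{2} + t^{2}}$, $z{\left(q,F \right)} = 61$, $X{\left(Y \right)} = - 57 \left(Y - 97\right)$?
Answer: $15736 + 2 \sqrt{9593} \approx 15932.0$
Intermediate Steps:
$X{\left(Y \right)} = 5529 - 57 Y$ ($X{\left(Y \right)} = - 57 \left(-97 + Y\right) = 5529 - 57 Y$)
$\left(X{\left(-178 \right)} + L{\left(104,-166 \right)}\right) + z{\left(-107,-125 \right)} = \left(\left(5529 - -10146\right) + \sqrt{104^{2} + \left(-166\right)^{2}}\right) + 61 = \left(\left(5529 + 10146\right) + \sqrt{10816 + 27556}\right) + 61 = \left(15675 + \sqrt{38372}\right) + 61 = \left(15675 + 2 \sqrt{9593}\right) + 61 = 15736 + 2 \sqrt{9593}$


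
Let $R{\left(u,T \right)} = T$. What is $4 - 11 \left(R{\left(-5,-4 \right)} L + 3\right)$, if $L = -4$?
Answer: $-205$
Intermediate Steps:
$4 - 11 \left(R{\left(-5,-4 \right)} L + 3\right) = 4 - 11 \left(\left(-4\right) \left(-4\right) + 3\right) = 4 - 11 \left(16 + 3\right) = 4 - 209 = -205$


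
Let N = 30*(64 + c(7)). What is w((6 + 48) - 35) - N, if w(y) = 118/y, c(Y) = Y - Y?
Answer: -36362/19 ≈ -1913.8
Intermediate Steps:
c(Y) = 0
N = 1920 (N = 30*(64 + 0) = 30*64 = 1920)
w((6 + 48) - 35) - N = 118/((6 + 48) - 35) - 1*1920 = 118/(54 - 35) - 1920 = 118/19 - 1920 = -36362/19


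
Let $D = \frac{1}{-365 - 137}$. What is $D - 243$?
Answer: $- \frac{121987}{502} \approx -243.0$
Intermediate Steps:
$D = - \frac{1}{502}$ ($D = \frac{1}{-502} = - \frac{1}{502} \approx -0.001992$)
$D - 243 = - \frac{1}{502} - 243 = - \frac{121987}{502}$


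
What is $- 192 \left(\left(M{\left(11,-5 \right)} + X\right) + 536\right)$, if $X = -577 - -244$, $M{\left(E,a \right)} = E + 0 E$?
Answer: $-41088$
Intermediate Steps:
$M{\left(E,a \right)} = E$ ($M{\left(E,a \right)} = E + 0 = E$)
$X = -333$ ($X = -577 + 244 = -333$)
$- 192 \left(\left(M{\left(11,-5 \right)} + X\right) + 536\right) = - 192 \left(\left(11 - 333\right) + 536\right) = - 192 \left(-322 + 536\right) = \left(-192\right) 214 = -41088$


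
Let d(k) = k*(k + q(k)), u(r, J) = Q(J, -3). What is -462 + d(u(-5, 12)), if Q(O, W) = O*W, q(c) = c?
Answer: 2130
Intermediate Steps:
u(r, J) = -3*J (u(r, J) = J*(-3) = -3*J)
d(k) = 2*k² (d(k) = k*(k + k) = k*(2*k) = 2*k²)
-462 + d(u(-5, 12)) = -462 + 2*(-3*12)² = -462 + 2*(-36)² = -462 + 2*1296 = -462 + 2592 = 2130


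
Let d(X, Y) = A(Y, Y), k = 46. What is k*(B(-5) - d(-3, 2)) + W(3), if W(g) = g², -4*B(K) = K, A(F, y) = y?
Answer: -51/2 ≈ -25.500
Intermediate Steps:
B(K) = -K/4
d(X, Y) = Y
k*(B(-5) - d(-3, 2)) + W(3) = 46*(-¼*(-5) - 1*2) + 3² = 46*(5/4 - 2) + 9 = 46*(-¾) + 9 = -69/2 + 9 = -51/2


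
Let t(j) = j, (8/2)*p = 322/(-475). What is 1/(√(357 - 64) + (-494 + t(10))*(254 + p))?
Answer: -94603850/11622458772283 - 225625*√293/3405380420278919 ≈ -8.1409e-6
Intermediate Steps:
p = -161/950 (p = (322/(-475))/4 = (322*(-1/475))/4 = (¼)*(-322/475) = -161/950 ≈ -0.16947)
1/(√(357 - 64) + (-494 + t(10))*(254 + p)) = 1/(√(357 - 64) + (-494 + 10)*(254 - 161/950)) = 1/(√293 - 484*241139/950) = 1/(√293 - 58355638/475) = 1/(-58355638/475 + √293)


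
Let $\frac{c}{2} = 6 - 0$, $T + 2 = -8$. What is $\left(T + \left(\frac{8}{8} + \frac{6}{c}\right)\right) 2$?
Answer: $-17$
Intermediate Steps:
$T = -10$ ($T = -2 - 8 = -10$)
$c = 12$ ($c = 2 \left(6 - 0\right) = 2 \left(6 + 0\right) = 2 \cdot 6 = 12$)
$\left(T + \left(\frac{8}{8} + \frac{6}{c}\right)\right) 2 = \left(-10 + \left(\frac{8}{8} + \frac{6}{12}\right)\right) 2 = \left(-10 + \left(8 \cdot \frac{1}{8} + 6 \cdot \frac{1}{12}\right)\right) 2 = \left(-10 + \left(1 + \frac{1}{2}\right)\right) 2 = \left(-10 + \frac{3}{2}\right) 2 = \left(- \frac{17}{2}\right) 2 = -17$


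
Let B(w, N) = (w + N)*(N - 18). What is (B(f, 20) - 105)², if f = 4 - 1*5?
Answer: 4489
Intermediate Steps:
f = -1 (f = 4 - 5 = -1)
B(w, N) = (-18 + N)*(N + w) (B(w, N) = (N + w)*(-18 + N) = (-18 + N)*(N + w))
(B(f, 20) - 105)² = ((20² - 18*20 - 18*(-1) + 20*(-1)) - 105)² = ((400 - 360 + 18 - 20) - 105)² = (38 - 105)² = (-67)² = 4489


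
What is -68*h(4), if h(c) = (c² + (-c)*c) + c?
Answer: -272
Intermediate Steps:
h(c) = c (h(c) = (c² - c²) + c = 0 + c = c)
-68*h(4) = -68*4 = -272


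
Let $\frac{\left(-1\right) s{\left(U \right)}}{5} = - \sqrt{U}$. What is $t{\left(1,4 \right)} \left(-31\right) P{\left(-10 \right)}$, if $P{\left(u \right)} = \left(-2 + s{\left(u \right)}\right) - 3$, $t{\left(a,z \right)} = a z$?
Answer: $620 - 620 i \sqrt{10} \approx 620.0 - 1960.6 i$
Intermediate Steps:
$s{\left(U \right)} = 5 \sqrt{U}$ ($s{\left(U \right)} = - 5 \left(- \sqrt{U}\right) = 5 \sqrt{U}$)
$P{\left(u \right)} = -5 + 5 \sqrt{u}$ ($P{\left(u \right)} = \left(-2 + 5 \sqrt{u}\right) - 3 = -5 + 5 \sqrt{u}$)
$t{\left(1,4 \right)} \left(-31\right) P{\left(-10 \right)} = 1 \cdot 4 \left(-31\right) \left(-5 + 5 \sqrt{-10}\right) = 4 \left(-31\right) \left(-5 + 5 i \sqrt{10}\right) = - 124 \left(-5 + 5 i \sqrt{10}\right) = 620 - 620 i \sqrt{10}$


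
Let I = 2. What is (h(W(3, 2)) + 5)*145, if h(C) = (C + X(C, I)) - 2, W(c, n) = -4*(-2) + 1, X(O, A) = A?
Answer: 2030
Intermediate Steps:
W(c, n) = 9 (W(c, n) = 8 + 1 = 9)
h(C) = C (h(C) = (C + 2) - 2 = (2 + C) - 2 = C)
(h(W(3, 2)) + 5)*145 = (9 + 5)*145 = 14*145 = 2030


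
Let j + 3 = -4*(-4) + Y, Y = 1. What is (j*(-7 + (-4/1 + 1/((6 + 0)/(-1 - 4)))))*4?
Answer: -1988/3 ≈ -662.67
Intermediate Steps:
j = 14 (j = -3 + (-4*(-4) + 1) = -3 + (16 + 1) = -3 + 17 = 14)
(j*(-7 + (-4/1 + 1/((6 + 0)/(-1 - 4)))))*4 = (14*(-7 + (-4/1 + 1/((6 + 0)/(-1 - 4)))))*4 = (14*(-7 + (-4*1 + 1/(6/(-5)))))*4 = (14*(-7 + (-4 + 1/(6*(-⅕)))))*4 = (14*(-7 + (-4 + 1/(-6/5))))*4 = (14*(-7 + (-4 + 1*(-⅚))))*4 = (14*(-7 + (-4 - ⅚)))*4 = (14*(-7 - 29/6))*4 = (14*(-71/6))*4 = -497/3*4 = -1988/3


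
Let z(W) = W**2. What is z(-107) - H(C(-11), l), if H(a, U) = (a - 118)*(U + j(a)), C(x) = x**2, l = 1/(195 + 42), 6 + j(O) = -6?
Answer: 907314/79 ≈ 11485.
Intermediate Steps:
j(O) = -12 (j(O) = -6 - 6 = -12)
l = 1/237 ≈ 0.0042194
H(a, U) = (-118 + a)*(-12 + U) (H(a, U) = (a - 118)*(U - 12) = (-118 + a)*(-12 + U))
z(-107) - H(C(-11), l) = (-107)**2 - (1416 - 118*1/237 - 12*(-11)**2 + (1/237)*(-11)**2) = 11449 - (1416 - 118/237 - 12*121 + (1/237)*121) = 11449 - (1416 - 118/237 - 1452 + 121/237) = 11449 - 1*(-2843/79) = 11449 + 2843/79 = 907314/79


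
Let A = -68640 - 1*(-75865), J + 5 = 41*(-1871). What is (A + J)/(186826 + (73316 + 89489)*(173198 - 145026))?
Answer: -69491/4586729286 ≈ -1.5150e-5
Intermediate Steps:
J = -76716 (J = -5 + 41*(-1871) = -5 - 76711 = -76716)
A = 7225 (A = -68640 + 75865 = 7225)
(A + J)/(186826 + (73316 + 89489)*(173198 - 145026)) = (7225 - 76716)/(186826 + (73316 + 89489)*(173198 - 145026)) = -69491/(186826 + 162805*28172) = -69491/(186826 + 4586542460) = -69491/4586729286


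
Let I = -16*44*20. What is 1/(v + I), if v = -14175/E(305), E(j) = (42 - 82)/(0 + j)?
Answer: 8/752035 ≈ 1.0638e-5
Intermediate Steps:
E(j) = -40/j
I = -14080 (I = -704*20 = -14080)
v = 864675/8 (v = -14175/((-40/305)) = -14175/((-40*1/305)) = -14175/(-8/61) = -14175*(-61/8) = 864675/8 ≈ 1.0808e+5)
1/(v + I) = 1/(864675/8 - 14080) = 1/(752035/8) = 8/752035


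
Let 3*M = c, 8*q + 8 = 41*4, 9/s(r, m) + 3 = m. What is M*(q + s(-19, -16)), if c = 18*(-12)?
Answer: -26028/19 ≈ -1369.9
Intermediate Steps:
s(r, m) = 9/(-3 + m)
q = 39/2 (q = -1 + (41*4)/8 = -1 + (⅛)*164 = -1 + 41/2 = 39/2 ≈ 19.500)
c = -216
M = -72 (M = (⅓)*(-216) = -72)
M*(q + s(-19, -16)) = -72*(39/2 + 9/(-3 - 16)) = -72*(39/2 + 9/(-19)) = -72*(39/2 + 9*(-1/19)) = -72*(39/2 - 9/19) = -72*723/38 = -26028/19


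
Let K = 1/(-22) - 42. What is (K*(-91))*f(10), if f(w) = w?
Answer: 420875/11 ≈ 38261.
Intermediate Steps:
K = -925/22 (K = -1/22 - 42 = -925/22 ≈ -42.045)
(K*(-91))*f(10) = -925/22*(-91)*10 = (84175/22)*10 = 420875/11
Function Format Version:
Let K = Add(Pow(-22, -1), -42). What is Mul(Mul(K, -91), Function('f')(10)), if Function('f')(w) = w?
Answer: Rational(420875, 11) ≈ 38261.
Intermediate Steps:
K = Rational(-925, 22) (K = Add(Rational(-1, 22), -42) = Rational(-925, 22) ≈ -42.045)
Mul(Mul(K, -91), Function('f')(10)) = Mul(Mul(Rational(-925, 22), -91), 10) = Mul(Rational(84175, 22), 10) = Rational(420875, 11)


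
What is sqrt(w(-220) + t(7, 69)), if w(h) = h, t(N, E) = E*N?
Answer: sqrt(263) ≈ 16.217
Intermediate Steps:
sqrt(w(-220) + t(7, 69)) = sqrt(-220 + 69*7) = sqrt(-220 + 483) = sqrt(263)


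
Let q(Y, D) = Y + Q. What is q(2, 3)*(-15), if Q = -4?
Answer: 30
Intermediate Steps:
q(Y, D) = -4 + Y (q(Y, D) = Y - 4 = -4 + Y)
q(2, 3)*(-15) = (-4 + 2)*(-15) = -2*(-15) = 30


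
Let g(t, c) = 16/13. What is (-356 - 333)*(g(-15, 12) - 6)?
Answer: 3286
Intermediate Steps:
g(t, c) = 16/13 (g(t, c) = 16*(1/13) = 16/13)
(-356 - 333)*(g(-15, 12) - 6) = (-356 - 333)*(16/13 - 6) = -689*(-62/13) = 3286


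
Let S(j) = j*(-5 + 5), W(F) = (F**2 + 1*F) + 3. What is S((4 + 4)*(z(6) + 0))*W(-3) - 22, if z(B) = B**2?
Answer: -22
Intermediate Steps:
W(F) = 3 + F + F**2 (W(F) = (F**2 + F) + 3 = (F + F**2) + 3 = 3 + F + F**2)
S(j) = 0 (S(j) = j*0 = 0)
S((4 + 4)*(z(6) + 0))*W(-3) - 22 = 0*(3 - 3 + (-3)**2) - 22 = 0*(3 - 3 + 9) - 22 = 0*9 - 22 = 0 - 22 = -22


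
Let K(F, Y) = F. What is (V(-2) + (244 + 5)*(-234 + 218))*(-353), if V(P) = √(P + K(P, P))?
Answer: 1406352 - 706*I ≈ 1.4064e+6 - 706.0*I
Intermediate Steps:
V(P) = √2*√P (V(P) = √(P + P) = √(2*P) = √2*√P)
(V(-2) + (244 + 5)*(-234 + 218))*(-353) = (√2*√(-2) + (244 + 5)*(-234 + 218))*(-353) = (√2*(I*√2) + 249*(-16))*(-353) = (2*I - 3984)*(-353) = (-3984 + 2*I)*(-353) = 1406352 - 706*I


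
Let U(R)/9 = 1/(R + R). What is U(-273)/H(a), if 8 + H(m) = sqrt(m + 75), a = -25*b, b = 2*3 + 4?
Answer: 12/21749 + 15*I*sqrt(7)/43498 ≈ 0.00055175 + 0.00091237*I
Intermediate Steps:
b = 10 (b = 6 + 4 = 10)
a = -250 (a = -25*10 = -250)
U(R) = 9/(2*R) (U(R) = 9/(R + R) = 9/((2*R)) = 9*(1/(2*R)) = 9/(2*R))
H(m) = -8 + sqrt(75 + m) (H(m) = -8 + sqrt(m + 75) = -8 + sqrt(75 + m))
U(-273)/H(a) = ((9/2)/(-273))/(-8 + sqrt(75 - 250)) = ((9/2)*(-1/273))/(-8 + sqrt(-175)) = -3/(182*(-8 + 5*I*sqrt(7)))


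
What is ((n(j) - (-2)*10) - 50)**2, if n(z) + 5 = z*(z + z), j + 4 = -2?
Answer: 1369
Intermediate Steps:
j = -6 (j = -4 - 2 = -6)
n(z) = -5 + 2*z**2 (n(z) = -5 + z*(z + z) = -5 + z*(2*z) = -5 + 2*z**2)
((n(j) - (-2)*10) - 50)**2 = (((-5 + 2*(-6)**2) - (-2)*10) - 50)**2 = (((-5 + 2*36) - 1*(-20)) - 50)**2 = (((-5 + 72) + 20) - 50)**2 = ((67 + 20) - 50)**2 = (87 - 50)**2 = 37**2 = 1369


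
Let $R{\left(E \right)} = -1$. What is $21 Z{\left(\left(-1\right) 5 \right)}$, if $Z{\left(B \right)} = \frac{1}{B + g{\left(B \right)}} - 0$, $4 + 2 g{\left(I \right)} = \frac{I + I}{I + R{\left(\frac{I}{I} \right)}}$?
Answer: $- \frac{126}{37} \approx -3.4054$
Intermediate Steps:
$g{\left(I \right)} = -2 + \frac{I}{-1 + I}$ ($g{\left(I \right)} = -2 + \frac{\left(I + I\right) \frac{1}{I - 1}}{2} = -2 + \frac{2 I \frac{1}{-1 + I}}{2} = -2 + \frac{I}{-1 + I}$)
$Z{\left(B \right)} = \frac{1}{B + \frac{2 - B}{-1 + B}}$ ($Z{\left(B \right)} = \frac{1}{B + \frac{2 - B}{-1 + B}} - 0 = \frac{1}{B + \frac{2 - B}{-1 + B}} + 0 = \frac{1}{B + \frac{2 - B}{-1 + B}}$)
$21 Z{\left(\left(-1\right) 5 \right)} = 21 \frac{-1 - 5}{2 - \left(-1\right) 5 + \left(-1\right) 5 \left(-1 - 5\right)} = 21 \frac{-1 - 5}{2 - -5 - 5 \left(-1 - 5\right)} = 21 \frac{1}{2 + 5 - -30} \left(-6\right) = 21 \frac{1}{2 + 5 + 30} \left(-6\right) = 21 \cdot \frac{1}{37} \left(-6\right) = 21 \left(- \frac{6}{37}\right) = - \frac{126}{37}$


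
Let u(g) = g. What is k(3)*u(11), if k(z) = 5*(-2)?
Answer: -110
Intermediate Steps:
k(z) = -10
k(3)*u(11) = -10*11 = -110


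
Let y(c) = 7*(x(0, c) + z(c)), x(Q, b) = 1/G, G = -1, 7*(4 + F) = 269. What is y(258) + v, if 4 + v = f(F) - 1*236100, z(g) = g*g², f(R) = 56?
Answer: 119978529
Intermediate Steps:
F = 241/7 (F = -4 + (⅐)*269 = -4 + 269/7 = 241/7 ≈ 34.429)
x(Q, b) = -1 (x(Q, b) = 1/(-1) = -1)
z(g) = g³
y(c) = -7 + 7*c³ (y(c) = 7*(-1 + c³) = -7 + 7*c³)
v = -236048 (v = -4 + (56 - 1*236100) = -4 + (56 - 236100) = -4 - 236044 = -236048)
y(258) + v = (-7 + 7*258³) - 236048 = (-7 + 7*17173512) - 236048 = (-7 + 120214584) - 236048 = 120214577 - 236048 = 119978529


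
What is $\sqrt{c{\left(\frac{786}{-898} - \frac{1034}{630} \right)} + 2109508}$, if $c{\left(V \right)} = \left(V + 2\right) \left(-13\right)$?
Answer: $\frac{\sqrt{4688715043829810}}{47145} \approx 1452.4$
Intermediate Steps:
$c{\left(V \right)} = -26 - 13 V$ ($c{\left(V \right)} = \left(2 + V\right) \left(-13\right) = -26 - 13 V$)
$\sqrt{c{\left(\frac{786}{-898} - \frac{1034}{630} \right)} + 2109508} = \sqrt{\left(-26 - 13 \left(\frac{786}{-898} - \frac{1034}{630}\right)\right) + 2109508} = \sqrt{\left(-26 - 13 \left(786 \left(- \frac{1}{898}\right) - \frac{517}{315}\right)\right) + 2109508} = \sqrt{\left(-26 - 13 \left(- \frac{393}{449} - \frac{517}{315}\right)\right) + 2109508} = \sqrt{\left(-26 - - \frac{4627064}{141435}\right) + 2109508} = \sqrt{\left(-26 + \frac{4627064}{141435}\right) + 2109508} = \sqrt{\frac{949754}{141435} + 2109508} = \sqrt{\frac{298359213734}{141435}} = \frac{\sqrt{4688715043829810}}{47145}$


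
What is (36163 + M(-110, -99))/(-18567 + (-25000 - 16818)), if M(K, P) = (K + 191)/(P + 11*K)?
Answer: -47337286/79043965 ≈ -0.59887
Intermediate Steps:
M(K, P) = (191 + K)/(P + 11*K)
(36163 + M(-110, -99))/(-18567 + (-25000 - 16818)) = (36163 + (191 - 110)/(-99 + 11*(-110)))/(-18567 + (-25000 - 16818)) = (36163 + 81/(-99 - 1210))/(-18567 - 41818) = (36163 + 81/(-1309))/(-60385) = (36163 - 1/1309*81)*(-1/60385) = (36163 - 81/1309)*(-1/60385) = (47337286/1309)*(-1/60385) = -47337286/79043965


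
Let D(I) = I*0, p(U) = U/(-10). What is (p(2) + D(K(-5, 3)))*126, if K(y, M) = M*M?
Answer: -126/5 ≈ -25.200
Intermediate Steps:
p(U) = -U/10 (p(U) = U*(-1/10) = -U/10)
K(y, M) = M**2
D(I) = 0
(p(2) + D(K(-5, 3)))*126 = (-1/10*2 + 0)*126 = (-1/5 + 0)*126 = -1/5*126 = -126/5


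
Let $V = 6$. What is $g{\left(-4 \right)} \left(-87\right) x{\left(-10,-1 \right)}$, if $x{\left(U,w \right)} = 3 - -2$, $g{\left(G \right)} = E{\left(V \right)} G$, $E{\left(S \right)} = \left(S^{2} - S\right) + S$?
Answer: $62640$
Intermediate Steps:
$E{\left(S \right)} = S^{2}$
$g{\left(G \right)} = 36 G$ ($g{\left(G \right)} = 6^{2} G = 36 G$)
$x{\left(U,w \right)} = 5$ ($x{\left(U,w \right)} = 3 + 2 = 5$)
$g{\left(-4 \right)} \left(-87\right) x{\left(-10,-1 \right)} = 36 \left(-4\right) \left(-87\right) 5 = \left(-144\right) \left(-87\right) 5 = 12528 \cdot 5 = 62640$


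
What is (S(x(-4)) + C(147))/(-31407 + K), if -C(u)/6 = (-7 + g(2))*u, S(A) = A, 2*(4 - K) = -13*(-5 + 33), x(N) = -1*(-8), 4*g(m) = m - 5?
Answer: -13687/62442 ≈ -0.21920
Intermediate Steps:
g(m) = -5/4 + m/4 (g(m) = (m - 5)/4 = (-5 + m)/4 = -5/4 + m/4)
x(N) = 8
K = 186 (K = 4 - (-13)*(-5 + 33)/2 = 4 - (-13)*28/2 = 4 - ½*(-364) = 4 + 182 = 186)
C(u) = 93*u/2 (C(u) = -6*(-7 + (-5/4 + (¼)*2))*u = -6*(-7 + (-5/4 + ½))*u = -6*(-7 - ¾)*u = -(-93)*u/2 = 93*u/2)
(S(x(-4)) + C(147))/(-31407 + K) = (8 + (93/2)*147)/(-31407 + 186) = (8 + 13671/2)/(-31221) = (13687/2)*(-1/31221) = -13687/62442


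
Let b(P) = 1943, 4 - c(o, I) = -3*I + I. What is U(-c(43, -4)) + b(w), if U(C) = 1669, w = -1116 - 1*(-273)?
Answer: 3612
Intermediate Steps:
c(o, I) = 4 + 2*I (c(o, I) = 4 - (-3*I + I) = 4 - (-2)*I = 4 + 2*I)
w = -843 (w = -1116 + 273 = -843)
U(-c(43, -4)) + b(w) = 1669 + 1943 = 3612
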